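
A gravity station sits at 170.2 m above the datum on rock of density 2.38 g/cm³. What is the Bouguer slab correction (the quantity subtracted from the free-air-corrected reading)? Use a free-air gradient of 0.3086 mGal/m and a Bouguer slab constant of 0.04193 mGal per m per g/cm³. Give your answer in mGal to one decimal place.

Bouguer slab correction = 0.04193 × 2.38 × 170.2 = 17.0 mGal

17.0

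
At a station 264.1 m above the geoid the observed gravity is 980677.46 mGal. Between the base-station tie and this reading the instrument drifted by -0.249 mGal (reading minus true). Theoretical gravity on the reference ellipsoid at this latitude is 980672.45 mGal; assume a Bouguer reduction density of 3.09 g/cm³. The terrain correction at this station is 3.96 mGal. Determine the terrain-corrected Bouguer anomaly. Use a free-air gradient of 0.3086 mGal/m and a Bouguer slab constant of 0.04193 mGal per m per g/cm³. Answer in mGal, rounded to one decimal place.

56.5

Drift-corrected reading = 980677.46 − (-0.249) = 980677.709 mGal
Free-air correction = 0.3086 × 264.1 = 81.50 mGal
Free-air anomaly = 980677.709 − 980672.45 + (81.50) = 86.759 mGal
Bouguer slab correction = 0.04193 × 3.09 × 264.1 = 34.22 mGal
Simple Bouguer anomaly = 86.759 − (34.22) = 52.539 mGal
Complete Bouguer anomaly = 52.539 + 3.96 = 56.499 mGal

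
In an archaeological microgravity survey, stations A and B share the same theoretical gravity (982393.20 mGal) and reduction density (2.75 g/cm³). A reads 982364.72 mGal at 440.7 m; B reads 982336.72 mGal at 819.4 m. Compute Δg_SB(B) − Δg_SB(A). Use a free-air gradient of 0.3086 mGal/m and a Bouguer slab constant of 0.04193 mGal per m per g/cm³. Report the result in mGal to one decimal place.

Δg_SB(A) = 982364.72 − 982393.20 + 0.3086×440.7 − 0.04193×2.75×440.7 = 56.70 mGal
Δg_SB(B) = 982336.72 − 982393.20 + 0.3086×819.4 − 0.04193×2.75×819.4 = 101.90 mGal
Difference = 101.90 − (56.70) = 45.20 mGal

45.2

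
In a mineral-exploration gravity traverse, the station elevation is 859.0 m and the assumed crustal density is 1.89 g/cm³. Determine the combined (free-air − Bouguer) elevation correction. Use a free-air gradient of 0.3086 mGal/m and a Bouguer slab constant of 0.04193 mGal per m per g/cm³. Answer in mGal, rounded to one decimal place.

Combined gradient = 0.3086 − 0.04193 × 1.89 = 0.2293523 mGal/m
Combined elevation correction = 0.2293523 × 859.0 = 197.0 mGal

197.0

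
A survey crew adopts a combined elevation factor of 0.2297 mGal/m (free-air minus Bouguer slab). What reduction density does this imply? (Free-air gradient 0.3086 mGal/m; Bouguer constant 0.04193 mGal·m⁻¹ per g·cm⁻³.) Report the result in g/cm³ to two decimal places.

0.2297 = 0.3086 − 0.04193 × ρ
ρ = (0.3086 − 0.2297) / 0.04193 = 1.88 g/cm³

1.88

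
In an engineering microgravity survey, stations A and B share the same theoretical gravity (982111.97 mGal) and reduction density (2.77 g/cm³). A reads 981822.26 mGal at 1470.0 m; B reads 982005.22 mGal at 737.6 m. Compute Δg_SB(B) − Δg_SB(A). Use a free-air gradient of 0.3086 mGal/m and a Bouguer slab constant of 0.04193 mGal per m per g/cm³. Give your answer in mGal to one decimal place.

42.0

Δg_SB(A) = 981822.26 − 982111.97 + 0.3086×1470.0 − 0.04193×2.77×1470.0 = -6.80 mGal
Δg_SB(B) = 982005.22 − 982111.97 + 0.3086×737.6 − 0.04193×2.77×737.6 = 35.20 mGal
Difference = 35.20 − (-6.80) = 42.00 mGal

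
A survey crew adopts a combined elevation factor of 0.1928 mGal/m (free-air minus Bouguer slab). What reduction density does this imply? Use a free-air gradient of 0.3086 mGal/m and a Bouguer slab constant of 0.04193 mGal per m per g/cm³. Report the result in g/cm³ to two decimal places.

2.76

0.1928 = 0.3086 − 0.04193 × ρ
ρ = (0.3086 − 0.1928) / 0.04193 = 2.76 g/cm³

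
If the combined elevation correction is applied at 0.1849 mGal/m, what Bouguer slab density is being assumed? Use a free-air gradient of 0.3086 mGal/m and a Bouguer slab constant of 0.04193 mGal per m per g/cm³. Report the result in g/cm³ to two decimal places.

2.95

0.1849 = 0.3086 − 0.04193 × ρ
ρ = (0.3086 − 0.1849) / 0.04193 = 2.95 g/cm³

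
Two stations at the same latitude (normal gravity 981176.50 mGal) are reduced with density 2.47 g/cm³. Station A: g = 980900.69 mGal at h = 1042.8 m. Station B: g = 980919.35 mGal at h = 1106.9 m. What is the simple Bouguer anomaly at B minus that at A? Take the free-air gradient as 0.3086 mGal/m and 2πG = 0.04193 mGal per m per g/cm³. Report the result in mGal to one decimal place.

Δg_SB(A) = 980900.69 − 981176.50 + 0.3086×1042.8 − 0.04193×2.47×1042.8 = -62.00 mGal
Δg_SB(B) = 980919.35 − 981176.50 + 0.3086×1106.9 − 0.04193×2.47×1106.9 = -30.20 mGal
Difference = -30.20 − (-62.00) = 31.80 mGal

31.8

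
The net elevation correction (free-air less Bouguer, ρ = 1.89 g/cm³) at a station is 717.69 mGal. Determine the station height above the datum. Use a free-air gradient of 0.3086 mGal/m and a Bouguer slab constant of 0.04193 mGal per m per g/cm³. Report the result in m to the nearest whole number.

Combined gradient = 0.3086 − 0.04193 × 1.89 = 0.2293523 mGal/m
h = 717.69 / 0.2293523 = 3129.20 m

3129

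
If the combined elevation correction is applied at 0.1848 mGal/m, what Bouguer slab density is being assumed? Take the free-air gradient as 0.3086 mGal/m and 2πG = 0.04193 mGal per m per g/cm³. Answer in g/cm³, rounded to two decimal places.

2.95

0.1848 = 0.3086 − 0.04193 × ρ
ρ = (0.3086 − 0.1848) / 0.04193 = 2.95 g/cm³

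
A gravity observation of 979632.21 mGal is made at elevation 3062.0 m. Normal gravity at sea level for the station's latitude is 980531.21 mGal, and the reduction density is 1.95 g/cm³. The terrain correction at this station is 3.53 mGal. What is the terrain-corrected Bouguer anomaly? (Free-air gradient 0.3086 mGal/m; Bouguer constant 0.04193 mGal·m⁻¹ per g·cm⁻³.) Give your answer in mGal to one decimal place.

-200.9

Free-air correction = 0.3086 × 3062.0 = 944.93 mGal
Free-air anomaly = 979632.21 − 980531.21 + (944.93) = 45.93 mGal
Bouguer slab correction = 0.04193 × 1.95 × 3062.0 = 250.36 mGal
Simple Bouguer anomaly = 45.93 − (250.36) = -204.43 mGal
Complete Bouguer anomaly = -204.43 + 3.53 = -200.90 mGal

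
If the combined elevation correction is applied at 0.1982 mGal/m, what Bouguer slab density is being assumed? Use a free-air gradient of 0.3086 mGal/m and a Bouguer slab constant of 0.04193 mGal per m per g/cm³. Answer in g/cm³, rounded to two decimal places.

2.63

0.1982 = 0.3086 − 0.04193 × ρ
ρ = (0.3086 − 0.1982) / 0.04193 = 2.63 g/cm³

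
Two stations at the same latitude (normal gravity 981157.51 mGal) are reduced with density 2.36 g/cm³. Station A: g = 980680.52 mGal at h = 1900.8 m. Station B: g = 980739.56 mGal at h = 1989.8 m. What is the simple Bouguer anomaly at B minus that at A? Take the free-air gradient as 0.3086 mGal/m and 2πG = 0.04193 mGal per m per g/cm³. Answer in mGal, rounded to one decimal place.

77.7

Δg_SB(A) = 980680.52 − 981157.51 + 0.3086×1900.8 − 0.04193×2.36×1900.8 = -78.50 mGal
Δg_SB(B) = 980739.56 − 981157.51 + 0.3086×1989.8 − 0.04193×2.36×1989.8 = -0.80 mGal
Difference = -0.80 − (-78.50) = 77.70 mGal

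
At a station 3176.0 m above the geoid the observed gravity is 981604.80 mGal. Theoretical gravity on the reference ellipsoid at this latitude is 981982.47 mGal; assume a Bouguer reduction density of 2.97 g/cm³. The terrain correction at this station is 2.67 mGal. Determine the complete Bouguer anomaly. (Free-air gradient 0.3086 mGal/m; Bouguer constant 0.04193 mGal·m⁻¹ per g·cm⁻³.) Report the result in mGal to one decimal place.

209.6

Free-air correction = 0.3086 × 3176.0 = 980.11 mGal
Free-air anomaly = 981604.80 − 981982.47 + (980.11) = 602.44 mGal
Bouguer slab correction = 0.04193 × 2.97 × 3176.0 = 395.51 mGal
Simple Bouguer anomaly = 602.44 − (395.51) = 206.93 mGal
Complete Bouguer anomaly = 206.93 + 2.67 = 209.60 mGal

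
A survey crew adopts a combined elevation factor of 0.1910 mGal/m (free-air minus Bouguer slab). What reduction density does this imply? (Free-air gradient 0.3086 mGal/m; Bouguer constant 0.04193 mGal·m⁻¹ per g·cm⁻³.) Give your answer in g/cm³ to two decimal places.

0.1910 = 0.3086 − 0.04193 × ρ
ρ = (0.3086 − 0.1910) / 0.04193 = 2.80 g/cm³

2.80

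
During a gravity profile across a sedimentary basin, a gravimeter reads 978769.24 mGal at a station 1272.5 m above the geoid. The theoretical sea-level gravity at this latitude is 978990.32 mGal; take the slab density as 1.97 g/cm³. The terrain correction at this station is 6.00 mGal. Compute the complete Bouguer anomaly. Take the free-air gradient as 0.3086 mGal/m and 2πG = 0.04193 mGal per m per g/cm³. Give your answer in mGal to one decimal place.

Free-air correction = 0.3086 × 1272.5 = 392.69 mGal
Free-air anomaly = 978769.24 − 978990.32 + (392.69) = 171.61 mGal
Bouguer slab correction = 0.04193 × 1.97 × 1272.5 = 105.11 mGal
Simple Bouguer anomaly = 171.61 − (105.11) = 66.50 mGal
Complete Bouguer anomaly = 66.50 + 6.00 = 72.50 mGal

72.5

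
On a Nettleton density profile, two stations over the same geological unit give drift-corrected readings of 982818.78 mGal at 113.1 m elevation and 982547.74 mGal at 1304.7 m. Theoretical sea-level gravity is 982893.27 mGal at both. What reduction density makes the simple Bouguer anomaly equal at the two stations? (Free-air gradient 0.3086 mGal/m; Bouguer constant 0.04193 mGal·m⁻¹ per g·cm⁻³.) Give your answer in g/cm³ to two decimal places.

Δg_obs = 982547.74 − 982818.78 = -271.04 mGal over Δh = 1304.7 − 113.1 = 1191.6 m
Equal Bouguer anomalies ⇒ Δg_obs + (0.3086 − 0.04193ρ)·Δh = 0
0.3086 − 0.04193ρ = −Δg_obs/Δh = 0.22746
ρ = (0.3086 − 0.22746) / 0.04193 = 1.94 g/cm³

1.94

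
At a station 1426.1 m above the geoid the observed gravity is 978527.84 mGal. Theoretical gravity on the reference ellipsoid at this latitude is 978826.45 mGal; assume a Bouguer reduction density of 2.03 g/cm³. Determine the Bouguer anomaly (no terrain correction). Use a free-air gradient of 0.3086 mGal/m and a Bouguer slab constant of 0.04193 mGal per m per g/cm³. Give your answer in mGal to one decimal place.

Free-air correction = 0.3086 × 1426.1 = 440.09 mGal
Free-air anomaly = 978527.84 − 978826.45 + (440.09) = 141.48 mGal
Bouguer slab correction = 0.04193 × 2.03 × 1426.1 = 121.39 mGal
Simple Bouguer anomaly = 141.48 − (121.39) = 20.09 mGal

20.1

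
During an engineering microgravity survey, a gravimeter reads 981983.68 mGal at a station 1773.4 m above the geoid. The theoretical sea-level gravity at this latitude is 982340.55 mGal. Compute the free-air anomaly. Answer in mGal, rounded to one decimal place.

190.4

Free-air correction = 0.3086 × 1773.4 = 547.27 mGal
Free-air anomaly = 981983.68 − 982340.55 + (547.27) = 190.40 mGal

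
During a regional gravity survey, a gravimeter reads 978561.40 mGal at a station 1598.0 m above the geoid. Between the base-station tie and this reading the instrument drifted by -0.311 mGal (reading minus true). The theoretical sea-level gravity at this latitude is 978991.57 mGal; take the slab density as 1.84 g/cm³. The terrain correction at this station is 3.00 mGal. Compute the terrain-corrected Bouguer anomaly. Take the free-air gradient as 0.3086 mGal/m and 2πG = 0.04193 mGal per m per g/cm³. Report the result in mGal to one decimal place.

-57.0

Drift-corrected reading = 978561.40 − (-0.311) = 978561.711 mGal
Free-air correction = 0.3086 × 1598.0 = 493.14 mGal
Free-air anomaly = 978561.711 − 978991.57 + (493.14) = 63.281 mGal
Bouguer slab correction = 0.04193 × 1.84 × 1598.0 = 123.29 mGal
Simple Bouguer anomaly = 63.281 − (123.29) = -60.009 mGal
Complete Bouguer anomaly = -60.009 + 3.00 = -57.009 mGal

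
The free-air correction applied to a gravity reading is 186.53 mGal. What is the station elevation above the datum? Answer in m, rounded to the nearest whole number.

604

h = 186.53 / 0.3086 = 604.44 m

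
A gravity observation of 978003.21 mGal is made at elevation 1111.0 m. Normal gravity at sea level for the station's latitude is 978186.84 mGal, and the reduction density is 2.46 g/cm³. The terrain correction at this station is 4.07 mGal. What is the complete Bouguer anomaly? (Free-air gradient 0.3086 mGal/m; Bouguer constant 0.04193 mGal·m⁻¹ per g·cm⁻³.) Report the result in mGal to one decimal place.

Free-air correction = 0.3086 × 1111.0 = 342.85 mGal
Free-air anomaly = 978003.21 − 978186.84 + (342.85) = 159.22 mGal
Bouguer slab correction = 0.04193 × 2.46 × 1111.0 = 114.60 mGal
Simple Bouguer anomaly = 159.22 − (114.60) = 44.62 mGal
Complete Bouguer anomaly = 44.62 + 4.07 = 48.69 mGal

48.7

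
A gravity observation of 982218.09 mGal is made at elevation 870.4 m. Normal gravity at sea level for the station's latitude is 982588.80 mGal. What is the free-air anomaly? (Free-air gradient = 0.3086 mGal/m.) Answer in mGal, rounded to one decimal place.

Free-air correction = 0.3086 × 870.4 = 268.61 mGal
Free-air anomaly = 982218.09 − 982588.80 + (268.61) = -102.10 mGal

-102.1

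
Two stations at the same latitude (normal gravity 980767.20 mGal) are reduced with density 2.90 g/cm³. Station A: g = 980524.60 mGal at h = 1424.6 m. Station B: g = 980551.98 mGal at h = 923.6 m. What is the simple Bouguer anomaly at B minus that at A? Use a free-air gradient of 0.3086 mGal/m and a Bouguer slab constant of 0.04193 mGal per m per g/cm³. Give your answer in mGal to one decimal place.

Δg_SB(A) = 980524.60 − 980767.20 + 0.3086×1424.6 − 0.04193×2.90×1424.6 = 23.80 mGal
Δg_SB(B) = 980551.98 − 980767.20 + 0.3086×923.6 − 0.04193×2.90×923.6 = -42.50 mGal
Difference = -42.50 − (23.80) = -66.30 mGal

-66.3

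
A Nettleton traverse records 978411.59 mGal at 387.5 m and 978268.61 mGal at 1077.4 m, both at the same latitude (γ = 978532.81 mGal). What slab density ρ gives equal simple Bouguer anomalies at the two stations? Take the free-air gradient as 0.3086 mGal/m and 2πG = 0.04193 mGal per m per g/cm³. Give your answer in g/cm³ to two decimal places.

2.42

Δg_obs = 978268.61 − 978411.59 = -142.98 mGal over Δh = 1077.4 − 387.5 = 689.9 m
Equal Bouguer anomalies ⇒ Δg_obs + (0.3086 − 0.04193ρ)·Δh = 0
0.3086 − 0.04193ρ = −Δg_obs/Δh = 0.20725
ρ = (0.3086 − 0.20725) / 0.04193 = 2.42 g/cm³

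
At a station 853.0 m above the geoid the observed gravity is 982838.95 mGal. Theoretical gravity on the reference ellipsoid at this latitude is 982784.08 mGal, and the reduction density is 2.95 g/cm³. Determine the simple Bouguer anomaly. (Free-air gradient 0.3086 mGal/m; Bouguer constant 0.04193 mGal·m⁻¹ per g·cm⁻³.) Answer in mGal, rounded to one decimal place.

212.6

Free-air correction = 0.3086 × 853.0 = 263.24 mGal
Free-air anomaly = 982838.95 − 982784.08 + (263.24) = 318.11 mGal
Bouguer slab correction = 0.04193 × 2.95 × 853.0 = 105.51 mGal
Simple Bouguer anomaly = 318.11 − (105.51) = 212.60 mGal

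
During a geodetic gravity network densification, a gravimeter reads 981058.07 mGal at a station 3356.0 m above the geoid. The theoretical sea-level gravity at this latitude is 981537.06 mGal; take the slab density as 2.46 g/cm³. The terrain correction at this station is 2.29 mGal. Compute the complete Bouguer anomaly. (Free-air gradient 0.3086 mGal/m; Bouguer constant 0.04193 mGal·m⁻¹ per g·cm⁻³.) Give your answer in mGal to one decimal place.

212.8

Free-air correction = 0.3086 × 3356.0 = 1035.66 mGal
Free-air anomaly = 981058.07 − 981537.06 + (1035.66) = 556.67 mGal
Bouguer slab correction = 0.04193 × 2.46 × 3356.0 = 346.16 mGal
Simple Bouguer anomaly = 556.67 − (346.16) = 210.51 mGal
Complete Bouguer anomaly = 210.51 + 2.29 = 212.80 mGal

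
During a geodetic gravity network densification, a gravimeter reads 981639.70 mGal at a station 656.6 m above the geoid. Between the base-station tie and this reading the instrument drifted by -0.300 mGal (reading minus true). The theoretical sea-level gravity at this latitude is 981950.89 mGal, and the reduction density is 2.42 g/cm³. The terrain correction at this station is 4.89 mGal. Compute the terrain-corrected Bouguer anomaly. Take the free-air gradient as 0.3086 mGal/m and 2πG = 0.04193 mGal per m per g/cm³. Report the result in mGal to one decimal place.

Drift-corrected reading = 981639.70 − (-0.300) = 981640.000 mGal
Free-air correction = 0.3086 × 656.6 = 202.63 mGal
Free-air anomaly = 981640.000 − 981950.89 + (202.63) = -108.260 mGal
Bouguer slab correction = 0.04193 × 2.42 × 656.6 = 66.63 mGal
Simple Bouguer anomaly = -108.260 − (66.63) = -174.890 mGal
Complete Bouguer anomaly = -174.890 + 4.89 = -170.000 mGal

-170.0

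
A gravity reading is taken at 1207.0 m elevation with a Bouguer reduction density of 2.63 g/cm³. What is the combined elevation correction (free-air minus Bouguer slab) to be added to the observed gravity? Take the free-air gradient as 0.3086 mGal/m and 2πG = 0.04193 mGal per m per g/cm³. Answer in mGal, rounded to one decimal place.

Combined gradient = 0.3086 − 0.04193 × 2.63 = 0.1983241 mGal/m
Combined elevation correction = 0.1983241 × 1207.0 = 239.4 mGal

239.4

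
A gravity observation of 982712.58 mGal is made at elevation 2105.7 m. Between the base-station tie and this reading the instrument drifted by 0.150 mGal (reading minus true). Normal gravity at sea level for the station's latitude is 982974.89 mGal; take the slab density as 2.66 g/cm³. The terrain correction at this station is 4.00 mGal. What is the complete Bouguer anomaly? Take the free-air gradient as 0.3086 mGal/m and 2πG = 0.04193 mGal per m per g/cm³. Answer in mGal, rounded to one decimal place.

Drift-corrected reading = 982712.58 − (0.150) = 982712.430 mGal
Free-air correction = 0.3086 × 2105.7 = 649.82 mGal
Free-air anomaly = 982712.430 − 982974.89 + (649.82) = 387.360 mGal
Bouguer slab correction = 0.04193 × 2.66 × 2105.7 = 234.86 mGal
Simple Bouguer anomaly = 387.360 − (234.86) = 152.500 mGal
Complete Bouguer anomaly = 152.500 + 4.00 = 156.500 mGal

156.5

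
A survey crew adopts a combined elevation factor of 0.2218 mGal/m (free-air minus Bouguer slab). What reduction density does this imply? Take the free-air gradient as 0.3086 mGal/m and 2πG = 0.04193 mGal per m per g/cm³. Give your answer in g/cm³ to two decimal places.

2.07

0.2218 = 0.3086 − 0.04193 × ρ
ρ = (0.3086 − 0.2218) / 0.04193 = 2.07 g/cm³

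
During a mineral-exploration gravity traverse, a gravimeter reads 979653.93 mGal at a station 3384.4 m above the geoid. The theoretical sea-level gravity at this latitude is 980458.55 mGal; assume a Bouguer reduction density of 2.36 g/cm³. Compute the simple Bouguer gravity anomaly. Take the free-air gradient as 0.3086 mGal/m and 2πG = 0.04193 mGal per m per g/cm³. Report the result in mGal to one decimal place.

-95.1

Free-air correction = 0.3086 × 3384.4 = 1044.43 mGal
Free-air anomaly = 979653.93 − 980458.55 + (1044.43) = 239.81 mGal
Bouguer slab correction = 0.04193 × 2.36 × 3384.4 = 334.90 mGal
Simple Bouguer anomaly = 239.81 − (334.90) = -95.09 mGal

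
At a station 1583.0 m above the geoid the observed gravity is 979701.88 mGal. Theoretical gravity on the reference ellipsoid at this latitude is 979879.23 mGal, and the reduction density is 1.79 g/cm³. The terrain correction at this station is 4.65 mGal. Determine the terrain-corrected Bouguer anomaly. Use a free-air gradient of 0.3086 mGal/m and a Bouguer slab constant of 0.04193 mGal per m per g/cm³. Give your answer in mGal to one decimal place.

Free-air correction = 0.3086 × 1583.0 = 488.51 mGal
Free-air anomaly = 979701.88 − 979879.23 + (488.51) = 311.16 mGal
Bouguer slab correction = 0.04193 × 1.79 × 1583.0 = 118.81 mGal
Simple Bouguer anomaly = 311.16 − (118.81) = 192.35 mGal
Complete Bouguer anomaly = 192.35 + 4.65 = 197.00 mGal

197.0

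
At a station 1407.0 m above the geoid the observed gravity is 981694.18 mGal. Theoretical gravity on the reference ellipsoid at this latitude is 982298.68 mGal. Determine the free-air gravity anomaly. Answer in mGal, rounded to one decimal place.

Free-air correction = 0.3086 × 1407.0 = 434.20 mGal
Free-air anomaly = 981694.18 − 982298.68 + (434.20) = -170.30 mGal

-170.3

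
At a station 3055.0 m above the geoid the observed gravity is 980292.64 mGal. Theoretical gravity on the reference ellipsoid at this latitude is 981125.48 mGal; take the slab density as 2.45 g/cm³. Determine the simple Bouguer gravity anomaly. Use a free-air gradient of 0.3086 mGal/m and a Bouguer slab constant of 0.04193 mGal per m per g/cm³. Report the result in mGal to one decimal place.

Free-air correction = 0.3086 × 3055.0 = 942.77 mGal
Free-air anomaly = 980292.64 − 981125.48 + (942.77) = 109.93 mGal
Bouguer slab correction = 0.04193 × 2.45 × 3055.0 = 313.84 mGal
Simple Bouguer anomaly = 109.93 − (313.84) = -203.91 mGal

-203.9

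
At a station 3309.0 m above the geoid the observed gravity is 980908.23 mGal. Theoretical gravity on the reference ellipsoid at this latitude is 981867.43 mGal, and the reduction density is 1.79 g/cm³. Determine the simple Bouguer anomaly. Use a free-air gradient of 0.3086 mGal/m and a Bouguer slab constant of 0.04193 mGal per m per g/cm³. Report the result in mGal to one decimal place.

Free-air correction = 0.3086 × 3309.0 = 1021.16 mGal
Free-air anomaly = 980908.23 − 981867.43 + (1021.16) = 61.96 mGal
Bouguer slab correction = 0.04193 × 1.79 × 3309.0 = 248.36 mGal
Simple Bouguer anomaly = 61.96 − (248.36) = -186.40 mGal

-186.4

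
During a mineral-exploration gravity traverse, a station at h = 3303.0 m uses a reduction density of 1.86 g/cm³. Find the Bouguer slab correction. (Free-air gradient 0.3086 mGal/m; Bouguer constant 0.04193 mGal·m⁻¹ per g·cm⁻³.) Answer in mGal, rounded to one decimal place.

Bouguer slab correction = 0.04193 × 1.86 × 3303.0 = 257.6 mGal

257.6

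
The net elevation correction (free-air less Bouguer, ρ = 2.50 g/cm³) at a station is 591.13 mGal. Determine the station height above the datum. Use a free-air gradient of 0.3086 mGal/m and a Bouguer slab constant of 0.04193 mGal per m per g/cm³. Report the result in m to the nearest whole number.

Combined gradient = 0.3086 − 0.04193 × 2.50 = 0.2037750 mGal/m
h = 591.13 / 0.2037750 = 2900.90 m

2901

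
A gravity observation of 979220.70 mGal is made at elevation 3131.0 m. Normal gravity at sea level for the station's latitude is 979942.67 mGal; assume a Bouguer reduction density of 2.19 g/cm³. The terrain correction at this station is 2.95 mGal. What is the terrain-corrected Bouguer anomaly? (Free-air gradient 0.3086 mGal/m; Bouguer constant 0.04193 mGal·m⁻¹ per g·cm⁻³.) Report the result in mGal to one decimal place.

Free-air correction = 0.3086 × 3131.0 = 966.23 mGal
Free-air anomaly = 979220.70 − 979942.67 + (966.23) = 244.26 mGal
Bouguer slab correction = 0.04193 × 2.19 × 3131.0 = 287.51 mGal
Simple Bouguer anomaly = 244.26 − (287.51) = -43.25 mGal
Complete Bouguer anomaly = -43.25 + 2.95 = -40.30 mGal

-40.3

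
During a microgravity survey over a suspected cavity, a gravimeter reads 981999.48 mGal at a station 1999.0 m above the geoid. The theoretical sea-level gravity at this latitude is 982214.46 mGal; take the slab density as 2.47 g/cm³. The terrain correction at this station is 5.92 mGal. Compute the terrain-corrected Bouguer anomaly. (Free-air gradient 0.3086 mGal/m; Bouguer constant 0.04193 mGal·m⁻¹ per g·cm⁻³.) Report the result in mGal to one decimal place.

Free-air correction = 0.3086 × 1999.0 = 616.89 mGal
Free-air anomaly = 981999.48 − 982214.46 + (616.89) = 401.91 mGal
Bouguer slab correction = 0.04193 × 2.47 × 1999.0 = 207.03 mGal
Simple Bouguer anomaly = 401.91 − (207.03) = 194.88 mGal
Complete Bouguer anomaly = 194.88 + 5.92 = 200.80 mGal

200.8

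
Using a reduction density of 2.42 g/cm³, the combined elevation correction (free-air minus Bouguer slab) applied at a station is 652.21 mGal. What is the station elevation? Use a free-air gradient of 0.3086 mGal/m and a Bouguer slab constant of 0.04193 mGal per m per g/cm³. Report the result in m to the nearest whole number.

Combined gradient = 0.3086 − 0.04193 × 2.42 = 0.2071294 mGal/m
h = 652.21 / 0.2071294 = 3148.80 m

3149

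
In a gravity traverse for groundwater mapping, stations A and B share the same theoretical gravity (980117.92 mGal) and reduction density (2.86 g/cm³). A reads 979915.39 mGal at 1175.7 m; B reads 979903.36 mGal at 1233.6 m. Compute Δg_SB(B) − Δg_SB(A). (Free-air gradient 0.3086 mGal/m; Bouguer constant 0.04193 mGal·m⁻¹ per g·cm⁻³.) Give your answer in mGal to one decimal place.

-1.1

Δg_SB(A) = 979915.39 − 980117.92 + 0.3086×1175.7 − 0.04193×2.86×1175.7 = 19.30 mGal
Δg_SB(B) = 979903.36 − 980117.92 + 0.3086×1233.6 − 0.04193×2.86×1233.6 = 18.20 mGal
Difference = 18.20 − (19.30) = -1.10 mGal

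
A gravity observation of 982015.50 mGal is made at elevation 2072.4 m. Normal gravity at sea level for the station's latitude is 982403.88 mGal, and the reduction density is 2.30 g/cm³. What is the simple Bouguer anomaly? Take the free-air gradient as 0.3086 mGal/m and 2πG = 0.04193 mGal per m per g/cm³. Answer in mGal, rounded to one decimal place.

Free-air correction = 0.3086 × 2072.4 = 639.54 mGal
Free-air anomaly = 982015.50 − 982403.88 + (639.54) = 251.16 mGal
Bouguer slab correction = 0.04193 × 2.30 × 2072.4 = 199.86 mGal
Simple Bouguer anomaly = 251.16 − (199.86) = 51.30 mGal

51.3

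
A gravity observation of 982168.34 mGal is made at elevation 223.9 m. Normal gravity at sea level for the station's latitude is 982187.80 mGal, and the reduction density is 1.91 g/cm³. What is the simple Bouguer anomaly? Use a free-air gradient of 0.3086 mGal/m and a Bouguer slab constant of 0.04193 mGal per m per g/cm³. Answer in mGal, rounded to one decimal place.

Free-air correction = 0.3086 × 223.9 = 69.10 mGal
Free-air anomaly = 982168.34 − 982187.80 + (69.10) = 49.64 mGal
Bouguer slab correction = 0.04193 × 1.91 × 223.9 = 17.93 mGal
Simple Bouguer anomaly = 49.64 − (17.93) = 31.71 mGal

31.7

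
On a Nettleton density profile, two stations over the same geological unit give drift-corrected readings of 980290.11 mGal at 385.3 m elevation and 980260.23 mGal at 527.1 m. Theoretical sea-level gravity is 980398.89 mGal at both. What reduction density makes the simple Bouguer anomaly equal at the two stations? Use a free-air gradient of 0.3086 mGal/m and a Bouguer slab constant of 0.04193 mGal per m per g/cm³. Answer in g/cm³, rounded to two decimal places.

2.33

Δg_obs = 980260.23 − 980290.11 = -29.88 mGal over Δh = 527.1 − 385.3 = 141.8 m
Equal Bouguer anomalies ⇒ Δg_obs + (0.3086 − 0.04193ρ)·Δh = 0
0.3086 − 0.04193ρ = −Δg_obs/Δh = 0.21072
ρ = (0.3086 − 0.21072) / 0.04193 = 2.33 g/cm³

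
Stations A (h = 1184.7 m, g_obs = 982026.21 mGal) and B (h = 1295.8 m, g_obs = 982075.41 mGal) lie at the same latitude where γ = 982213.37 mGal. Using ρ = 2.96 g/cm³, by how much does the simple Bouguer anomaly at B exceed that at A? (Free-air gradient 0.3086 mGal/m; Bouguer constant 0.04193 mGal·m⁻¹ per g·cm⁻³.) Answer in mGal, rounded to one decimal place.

69.7

Δg_SB(A) = 982026.21 − 982213.37 + 0.3086×1184.7 − 0.04193×2.96×1184.7 = 31.40 mGal
Δg_SB(B) = 982075.41 − 982213.37 + 0.3086×1295.8 − 0.04193×2.96×1295.8 = 101.10 mGal
Difference = 101.10 − (31.40) = 69.70 mGal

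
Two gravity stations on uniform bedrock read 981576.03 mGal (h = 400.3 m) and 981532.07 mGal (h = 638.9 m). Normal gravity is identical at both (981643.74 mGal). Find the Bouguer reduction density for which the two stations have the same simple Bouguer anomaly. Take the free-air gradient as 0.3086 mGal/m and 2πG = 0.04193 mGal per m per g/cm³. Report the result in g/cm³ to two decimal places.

Δg_obs = 981532.07 − 981576.03 = -43.96 mGal over Δh = 638.9 − 400.3 = 238.6 m
Equal Bouguer anomalies ⇒ Δg_obs + (0.3086 − 0.04193ρ)·Δh = 0
0.3086 − 0.04193ρ = −Δg_obs/Δh = 0.18424
ρ = (0.3086 − 0.18424) / 0.04193 = 2.97 g/cm³

2.97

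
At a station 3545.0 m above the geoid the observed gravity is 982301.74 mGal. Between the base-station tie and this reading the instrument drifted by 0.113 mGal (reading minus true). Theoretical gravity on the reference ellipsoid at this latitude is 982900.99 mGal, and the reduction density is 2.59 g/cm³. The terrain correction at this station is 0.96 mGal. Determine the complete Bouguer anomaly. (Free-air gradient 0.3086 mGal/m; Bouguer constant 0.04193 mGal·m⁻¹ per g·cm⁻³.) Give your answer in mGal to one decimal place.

110.6

Drift-corrected reading = 982301.74 − (0.113) = 982301.627 mGal
Free-air correction = 0.3086 × 3545.0 = 1093.99 mGal
Free-air anomaly = 982301.627 − 982900.99 + (1093.99) = 494.627 mGal
Bouguer slab correction = 0.04193 × 2.59 × 3545.0 = 384.98 mGal
Simple Bouguer anomaly = 494.627 − (384.98) = 109.647 mGal
Complete Bouguer anomaly = 109.647 + 0.96 = 110.607 mGal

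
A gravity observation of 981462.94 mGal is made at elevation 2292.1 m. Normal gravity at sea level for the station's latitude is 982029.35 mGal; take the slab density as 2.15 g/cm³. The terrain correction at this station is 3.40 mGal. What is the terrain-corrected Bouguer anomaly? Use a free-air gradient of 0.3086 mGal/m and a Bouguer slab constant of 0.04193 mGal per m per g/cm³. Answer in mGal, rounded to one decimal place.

-62.3

Free-air correction = 0.3086 × 2292.1 = 707.34 mGal
Free-air anomaly = 981462.94 − 982029.35 + (707.34) = 140.93 mGal
Bouguer slab correction = 0.04193 × 2.15 × 2292.1 = 206.63 mGal
Simple Bouguer anomaly = 140.93 − (206.63) = -65.70 mGal
Complete Bouguer anomaly = -65.70 + 3.40 = -62.30 mGal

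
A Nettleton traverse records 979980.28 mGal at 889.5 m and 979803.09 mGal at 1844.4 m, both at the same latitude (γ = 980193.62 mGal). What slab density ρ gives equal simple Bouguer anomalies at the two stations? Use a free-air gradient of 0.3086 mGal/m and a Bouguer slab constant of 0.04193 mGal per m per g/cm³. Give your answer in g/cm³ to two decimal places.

2.93

Δg_obs = 979803.09 − 979980.28 = -177.19 mGal over Δh = 1844.4 − 889.5 = 954.9 m
Equal Bouguer anomalies ⇒ Δg_obs + (0.3086 − 0.04193ρ)·Δh = 0
0.3086 − 0.04193ρ = −Δg_obs/Δh = 0.18556
ρ = (0.3086 − 0.18556) / 0.04193 = 2.93 g/cm³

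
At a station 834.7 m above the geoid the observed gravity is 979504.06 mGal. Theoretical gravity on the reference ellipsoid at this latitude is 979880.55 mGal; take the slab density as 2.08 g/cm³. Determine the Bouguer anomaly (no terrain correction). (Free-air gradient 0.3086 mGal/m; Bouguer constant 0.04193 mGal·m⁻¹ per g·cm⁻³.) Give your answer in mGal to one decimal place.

Free-air correction = 0.3086 × 834.7 = 257.59 mGal
Free-air anomaly = 979504.06 − 979880.55 + (257.59) = -118.90 mGal
Bouguer slab correction = 0.04193 × 2.08 × 834.7 = 72.80 mGal
Simple Bouguer anomaly = -118.90 − (72.80) = -191.70 mGal

-191.7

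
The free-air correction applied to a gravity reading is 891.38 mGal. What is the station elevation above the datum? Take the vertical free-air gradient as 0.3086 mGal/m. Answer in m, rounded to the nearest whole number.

h = 891.38 / 0.3086 = 2888.46 m

2888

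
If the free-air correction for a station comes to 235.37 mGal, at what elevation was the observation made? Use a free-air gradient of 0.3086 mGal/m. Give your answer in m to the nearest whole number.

763

h = 235.37 / 0.3086 = 762.70 m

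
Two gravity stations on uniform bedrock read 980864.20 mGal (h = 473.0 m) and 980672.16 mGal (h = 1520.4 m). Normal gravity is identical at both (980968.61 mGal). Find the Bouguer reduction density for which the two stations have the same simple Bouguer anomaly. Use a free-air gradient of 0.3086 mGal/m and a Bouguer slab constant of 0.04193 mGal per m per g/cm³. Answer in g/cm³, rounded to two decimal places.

Δg_obs = 980672.16 − 980864.20 = -192.04 mGal over Δh = 1520.4 − 473.0 = 1047.4 m
Equal Bouguer anomalies ⇒ Δg_obs + (0.3086 − 0.04193ρ)·Δh = 0
0.3086 − 0.04193ρ = −Δg_obs/Δh = 0.18335
ρ = (0.3086 − 0.18335) / 0.04193 = 2.99 g/cm³

2.99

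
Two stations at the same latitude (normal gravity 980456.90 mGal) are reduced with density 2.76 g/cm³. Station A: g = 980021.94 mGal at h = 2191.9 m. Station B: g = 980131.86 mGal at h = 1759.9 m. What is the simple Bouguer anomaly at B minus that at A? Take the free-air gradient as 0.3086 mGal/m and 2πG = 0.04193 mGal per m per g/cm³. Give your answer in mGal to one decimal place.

26.6

Δg_SB(A) = 980021.94 − 980456.90 + 0.3086×2191.9 − 0.04193×2.76×2191.9 = -12.20 mGal
Δg_SB(B) = 980131.86 − 980456.90 + 0.3086×1759.9 − 0.04193×2.76×1759.9 = 14.40 mGal
Difference = 14.40 − (-12.20) = 26.60 mGal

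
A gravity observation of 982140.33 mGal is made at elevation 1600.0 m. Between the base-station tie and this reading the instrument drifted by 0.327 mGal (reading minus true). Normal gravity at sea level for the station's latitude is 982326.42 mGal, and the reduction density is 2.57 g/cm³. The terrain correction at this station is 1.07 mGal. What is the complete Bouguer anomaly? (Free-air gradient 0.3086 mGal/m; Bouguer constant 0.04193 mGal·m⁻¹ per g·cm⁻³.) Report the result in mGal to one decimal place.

136.0

Drift-corrected reading = 982140.33 − (0.327) = 982140.003 mGal
Free-air correction = 0.3086 × 1600.0 = 493.76 mGal
Free-air anomaly = 982140.003 − 982326.42 + (493.76) = 307.343 mGal
Bouguer slab correction = 0.04193 × 2.57 × 1600.0 = 172.42 mGal
Simple Bouguer anomaly = 307.343 − (172.42) = 134.923 mGal
Complete Bouguer anomaly = 134.923 + 1.07 = 135.993 mGal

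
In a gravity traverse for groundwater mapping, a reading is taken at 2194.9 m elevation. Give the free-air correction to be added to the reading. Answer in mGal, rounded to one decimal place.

677.3

Free-air correction = 0.3086 × 2194.9 = 677.3 mGal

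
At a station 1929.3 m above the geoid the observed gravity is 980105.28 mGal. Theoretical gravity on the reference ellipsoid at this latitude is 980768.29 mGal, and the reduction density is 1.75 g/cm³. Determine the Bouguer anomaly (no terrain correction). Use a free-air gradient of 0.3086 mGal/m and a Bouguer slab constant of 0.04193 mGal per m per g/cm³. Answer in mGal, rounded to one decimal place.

Free-air correction = 0.3086 × 1929.3 = 595.38 mGal
Free-air anomaly = 980105.28 − 980768.29 + (595.38) = -67.63 mGal
Bouguer slab correction = 0.04193 × 1.75 × 1929.3 = 141.57 mGal
Simple Bouguer anomaly = -67.63 − (141.57) = -209.20 mGal

-209.2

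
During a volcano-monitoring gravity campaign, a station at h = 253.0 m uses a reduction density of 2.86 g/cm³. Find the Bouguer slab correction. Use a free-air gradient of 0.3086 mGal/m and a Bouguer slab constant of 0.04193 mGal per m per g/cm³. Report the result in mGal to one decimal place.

30.3

Bouguer slab correction = 0.04193 × 2.86 × 253.0 = 30.3 mGal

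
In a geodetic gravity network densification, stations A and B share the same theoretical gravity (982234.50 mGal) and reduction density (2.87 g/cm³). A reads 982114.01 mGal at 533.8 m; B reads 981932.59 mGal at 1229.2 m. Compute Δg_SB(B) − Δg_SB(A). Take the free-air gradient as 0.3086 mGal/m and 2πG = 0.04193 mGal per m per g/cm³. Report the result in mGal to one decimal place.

-50.5

Δg_SB(A) = 982114.01 − 982234.50 + 0.3086×533.8 − 0.04193×2.87×533.8 = -20.00 mGal
Δg_SB(B) = 981932.59 − 982234.50 + 0.3086×1229.2 − 0.04193×2.87×1229.2 = -70.50 mGal
Difference = -70.50 − (-20.00) = -50.50 mGal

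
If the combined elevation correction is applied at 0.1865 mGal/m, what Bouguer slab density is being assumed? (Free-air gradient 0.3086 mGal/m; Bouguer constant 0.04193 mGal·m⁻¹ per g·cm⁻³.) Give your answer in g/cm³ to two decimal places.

0.1865 = 0.3086 − 0.04193 × ρ
ρ = (0.3086 − 0.1865) / 0.04193 = 2.91 g/cm³

2.91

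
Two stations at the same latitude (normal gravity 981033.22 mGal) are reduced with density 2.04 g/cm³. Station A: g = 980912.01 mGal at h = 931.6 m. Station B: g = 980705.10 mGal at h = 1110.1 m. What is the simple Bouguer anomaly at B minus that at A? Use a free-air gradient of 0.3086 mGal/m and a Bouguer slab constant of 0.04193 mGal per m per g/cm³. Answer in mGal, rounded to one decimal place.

-167.1

Δg_SB(A) = 980912.01 − 981033.22 + 0.3086×931.6 − 0.04193×2.04×931.6 = 86.60 mGal
Δg_SB(B) = 980705.10 − 981033.22 + 0.3086×1110.1 − 0.04193×2.04×1110.1 = -80.50 mGal
Difference = -80.50 − (86.60) = -167.10 mGal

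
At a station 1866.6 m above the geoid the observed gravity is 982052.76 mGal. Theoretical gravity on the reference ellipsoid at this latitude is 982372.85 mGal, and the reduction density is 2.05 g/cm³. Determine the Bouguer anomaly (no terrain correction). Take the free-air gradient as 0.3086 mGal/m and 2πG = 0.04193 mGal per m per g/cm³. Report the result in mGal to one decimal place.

Free-air correction = 0.3086 × 1866.6 = 576.03 mGal
Free-air anomaly = 982052.76 − 982372.85 + (576.03) = 255.94 mGal
Bouguer slab correction = 0.04193 × 2.05 × 1866.6 = 160.45 mGal
Simple Bouguer anomaly = 255.94 − (160.45) = 95.49 mGal

95.5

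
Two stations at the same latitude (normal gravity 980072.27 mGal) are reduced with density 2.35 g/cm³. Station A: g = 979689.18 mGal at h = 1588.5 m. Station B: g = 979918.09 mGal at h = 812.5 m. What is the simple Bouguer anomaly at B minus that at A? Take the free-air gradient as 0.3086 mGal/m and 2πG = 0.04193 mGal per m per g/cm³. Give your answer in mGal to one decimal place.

Δg_SB(A) = 979689.18 − 980072.27 + 0.3086×1588.5 − 0.04193×2.35×1588.5 = -49.40 mGal
Δg_SB(B) = 979918.09 − 980072.27 + 0.3086×812.5 − 0.04193×2.35×812.5 = 16.50 mGal
Difference = 16.50 − (-49.40) = 65.90 mGal

65.9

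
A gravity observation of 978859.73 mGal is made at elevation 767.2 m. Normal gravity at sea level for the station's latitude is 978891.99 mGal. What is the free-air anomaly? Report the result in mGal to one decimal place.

Free-air correction = 0.3086 × 767.2 = 236.76 mGal
Free-air anomaly = 978859.73 − 978891.99 + (236.76) = 204.50 mGal

204.5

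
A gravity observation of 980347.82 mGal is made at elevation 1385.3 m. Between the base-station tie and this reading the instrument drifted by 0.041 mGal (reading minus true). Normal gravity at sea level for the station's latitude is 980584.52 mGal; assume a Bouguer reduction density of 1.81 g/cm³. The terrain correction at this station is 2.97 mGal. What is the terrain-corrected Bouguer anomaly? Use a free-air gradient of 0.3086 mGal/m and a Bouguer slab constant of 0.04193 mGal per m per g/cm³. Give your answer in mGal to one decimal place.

Drift-corrected reading = 980347.82 − (0.041) = 980347.779 mGal
Free-air correction = 0.3086 × 1385.3 = 427.50 mGal
Free-air anomaly = 980347.779 − 980584.52 + (427.50) = 190.759 mGal
Bouguer slab correction = 0.04193 × 1.81 × 1385.3 = 105.13 mGal
Simple Bouguer anomaly = 190.759 − (105.13) = 85.629 mGal
Complete Bouguer anomaly = 85.629 + 2.97 = 88.599 mGal

88.6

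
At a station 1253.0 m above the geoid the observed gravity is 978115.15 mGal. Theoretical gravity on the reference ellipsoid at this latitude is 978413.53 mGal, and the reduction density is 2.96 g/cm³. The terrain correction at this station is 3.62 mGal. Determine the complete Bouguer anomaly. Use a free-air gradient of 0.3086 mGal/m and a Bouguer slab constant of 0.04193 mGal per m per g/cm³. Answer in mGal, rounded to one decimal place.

-63.6

Free-air correction = 0.3086 × 1253.0 = 386.68 mGal
Free-air anomaly = 978115.15 − 978413.53 + (386.68) = 88.30 mGal
Bouguer slab correction = 0.04193 × 2.96 × 1253.0 = 155.51 mGal
Simple Bouguer anomaly = 88.30 − (155.51) = -67.21 mGal
Complete Bouguer anomaly = -67.21 + 3.62 = -63.59 mGal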